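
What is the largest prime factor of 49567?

49567 = 7 · 7081
7081 = 73 · 97
97 is prime.
So 49567 = 7 · 73 · 97; the largest prime factor is 97.

97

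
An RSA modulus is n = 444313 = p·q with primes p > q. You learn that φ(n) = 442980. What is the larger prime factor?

φ(n) = (p−1)(q−1) = n − (p+q) + 1, so p + q = 444313 − 442980 + 1 = 1334.
p and q are the roots of t² − 1334t + 444313 = 0.
Discriminant: 1334² − 4·444313 = 1779556 − 1777252 = 2304; √2304 = 48.
q = (1334 − 48)/2 = 643, p = (1334 + 48)/2 = 691.
Check: 643 · 691 = 444313.

691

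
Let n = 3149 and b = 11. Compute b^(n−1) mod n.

1529

11^1 ≡ 11 (mod 3149)
11^2 ≡ 11^2 = 121 ≡ 121 (mod 3149)
11^4 ≡ 121^2 = 14641 ≡ 2045 (mod 3149)
11^8 ≡ 2045^2 = 4182025 ≡ 153 (mod 3149)
11^16 ≡ 153^2 = 23409 ≡ 1366 (mod 3149)
11^32 ≡ 1366^2 = 1865956 ≡ 1748 (mod 3149)
11^64 ≡ 1748^2 = 3055504 ≡ 974 (mod 3149)
11^128 ≡ 974^2 = 948676 ≡ 827 (mod 3149)
11^256 ≡ 827^2 = 683929 ≡ 596 (mod 3149)
11^512 ≡ 596^2 = 355216 ≡ 2528 (mod 3149)
11^1024 ≡ 2528^2 = 6390784 ≡ 1463 (mod 3149)
11^2048 ≡ 1463^2 = 2140369 ≡ 2198 (mod 3149)
3148 = 2048 + 1024 + 64 + 8 + 4 in binary powers of 2.
So 11^3148 ≡ 2198 · 1463 · 974 · 153 · 2045 ≡ 1529 (mod 3149).
Since 1529 ≠ 1, base 11 is a Fermat witness: 3149 is composite.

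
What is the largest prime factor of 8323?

41

8323 = 7 · 1189
1189 = 29 · 41
41 is prime.
So 8323 = 7 · 29 · 41; the largest prime factor is 41.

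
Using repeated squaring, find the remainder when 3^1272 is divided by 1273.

3^1 ≡ 3 (mod 1273)
3^2 ≡ 3^2 = 9 ≡ 9 (mod 1273)
3^4 ≡ 9^2 = 81 ≡ 81 (mod 1273)
3^8 ≡ 81^2 = 6561 ≡ 196 (mod 1273)
3^16 ≡ 196^2 = 38416 ≡ 226 (mod 1273)
3^32 ≡ 226^2 = 51076 ≡ 156 (mod 1273)
3^64 ≡ 156^2 = 24336 ≡ 149 (mod 1273)
3^128 ≡ 149^2 = 22201 ≡ 560 (mod 1273)
3^256 ≡ 560^2 = 313600 ≡ 442 (mod 1273)
3^512 ≡ 442^2 = 195364 ≡ 595 (mod 1273)
3^1024 ≡ 595^2 = 354025 ≡ 131 (mod 1273)
1272 = 1024 + 128 + 64 + 32 + 16 + 8 in binary powers of 2.
So 3^1272 ≡ 131 · 560 · 149 · 156 · 226 · 196 ≡ 828 (mod 1273).
Since 828 ≠ 1, base 3 is a Fermat witness: 1273 is composite.

828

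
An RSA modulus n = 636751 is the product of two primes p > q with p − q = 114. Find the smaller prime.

743

Since p = q + 114, we have 636751 = q(q + 114), so q² + 114q − 636751 = 0.
Discriminant: 114² + 4·636751 = 12996 + 2547004 = 2560000; √2560000 = 1600.
q = (−114 + 1600)/2 = 743, and p = q + 114 = 857.
Check: 743 · 857 = 636751.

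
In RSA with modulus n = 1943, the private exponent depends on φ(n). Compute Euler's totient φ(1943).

Factor: 1943 = 29 · 67.
φ(1943) = (29−1) · (67−1) = 28 · 66 = 1848.

1848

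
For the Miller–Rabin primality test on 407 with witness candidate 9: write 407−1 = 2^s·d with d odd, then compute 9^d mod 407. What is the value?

407 − 1 = 406 = 2^1 · 203, so d = 203.
9^1 ≡ 9 (mod 407)
9^2 ≡ 9^2 = 81 ≡ 81 (mod 407)
9^4 ≡ 81^2 = 6561 ≡ 49 (mod 407)
9^8 ≡ 49^2 = 2401 ≡ 366 (mod 407)
9^16 ≡ 366^2 = 133956 ≡ 53 (mod 407)
9^32 ≡ 53^2 = 2809 ≡ 367 (mod 407)
9^64 ≡ 367^2 = 134689 ≡ 379 (mod 407)
9^128 ≡ 379^2 = 143641 ≡ 377 (mod 407)
203 = 128 + 64 + 8 + 2 + 1 in binary powers of 2.
So 9^203 ≡ 377 · 379 · 366 · 81 · 9 ≡ 256 (mod 407).
Squaring chain: 256; never reaches −1, so base 9 is a Miller–Rabin witness that 407 is composite.

256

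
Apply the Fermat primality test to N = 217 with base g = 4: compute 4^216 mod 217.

190

4^1 ≡ 4 (mod 217)
4^2 ≡ 4^2 = 16 ≡ 16 (mod 217)
4^4 ≡ 16^2 = 256 ≡ 39 (mod 217)
4^8 ≡ 39^2 = 1521 ≡ 2 (mod 217)
4^16 ≡ 2^2 = 4 ≡ 4 (mod 217)
4^32 ≡ 4^2 = 16 ≡ 16 (mod 217)
4^64 ≡ 16^2 = 256 ≡ 39 (mod 217)
4^128 ≡ 39^2 = 1521 ≡ 2 (mod 217)
216 = 128 + 64 + 16 + 8 in binary powers of 2.
So 4^216 ≡ 2 · 39 · 4 · 2 ≡ 190 (mod 217).
Since 190 ≠ 1, base 4 is a Fermat witness: 217 is composite.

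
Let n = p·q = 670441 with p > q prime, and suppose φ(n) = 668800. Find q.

φ(n) = (p−1)(q−1) = n − (p+q) + 1, so p + q = 670441 − 668800 + 1 = 1642.
p and q are the roots of t² − 1642t + 670441 = 0.
Discriminant: 1642² − 4·670441 = 2696164 − 2681764 = 14400; √14400 = 120.
q = (1642 − 120)/2 = 761, p = (1642 + 120)/2 = 881.
Check: 761 · 881 = 670441.

761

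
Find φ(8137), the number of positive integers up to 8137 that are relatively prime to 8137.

Factor: 8137 = 79 · 103.
φ(8137) = (79−1) · (103−1) = 78 · 102 = 7956.

7956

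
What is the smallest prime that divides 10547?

10547 is odd.
Digit sum 17, not divisible by 3.
Ends in 7: not divisible by 5.
7: 10547 = 7·1506 + 5
11: 10547 = 11·958 + 9
13: 10547 = 13·811 + 4
17: 10547 = 17·620 + 7
19: 10547 = 19·555 + 2
23: 10547 = 23·458 + 13
29: 10547 = 29·363 + 20
31: 10547 = 31·340 + 7
37: 10547 = 37·285 + 2
41: 10547 = 41·257 + 10
43: 10547 = 43·245 + 12
47: 10547 = 47·224 + 19
53: 10547 = 53·199

53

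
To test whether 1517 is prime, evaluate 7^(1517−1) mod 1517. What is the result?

107

7^1 ≡ 7 (mod 1517)
7^2 ≡ 7^2 = 49 ≡ 49 (mod 1517)
7^4 ≡ 49^2 = 2401 ≡ 884 (mod 1517)
7^8 ≡ 884^2 = 781456 ≡ 201 (mod 1517)
7^16 ≡ 201^2 = 40401 ≡ 959 (mod 1517)
7^32 ≡ 959^2 = 919681 ≡ 379 (mod 1517)
7^64 ≡ 379^2 = 143641 ≡ 1043 (mod 1517)
7^128 ≡ 1043^2 = 1087849 ≡ 160 (mod 1517)
7^256 ≡ 160^2 = 25600 ≡ 1328 (mod 1517)
7^512 ≡ 1328^2 = 1763584 ≡ 830 (mod 1517)
7^1024 ≡ 830^2 = 688900 ≡ 182 (mod 1517)
1516 = 1024 + 256 + 128 + 64 + 32 + 8 + 4 in binary powers of 2.
So 7^1516 ≡ 182 · 1328 · 160 · 1043 · 379 · 201 · 884 ≡ 107 (mod 1517).
Since 107 ≠ 1, base 7 is a Fermat witness: 1517 is composite.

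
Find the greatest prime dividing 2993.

73

2993 = 41 · 73
73 is prime.
So 2993 = 41 · 73; the largest prime factor is 73.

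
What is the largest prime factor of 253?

253 = 11 · 23
23 is prime.
So 253 = 11 · 23; the largest prime factor is 23.

23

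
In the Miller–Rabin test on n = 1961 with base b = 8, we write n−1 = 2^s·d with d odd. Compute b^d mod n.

393

1961 − 1 = 1960 = 2^3 · 245, so d = 245.
8^1 ≡ 8 (mod 1961)
8^2 ≡ 8^2 = 64 ≡ 64 (mod 1961)
8^4 ≡ 64^2 = 4096 ≡ 174 (mod 1961)
8^8 ≡ 174^2 = 30276 ≡ 861 (mod 1961)
8^16 ≡ 861^2 = 741321 ≡ 63 (mod 1961)
8^32 ≡ 63^2 = 3969 ≡ 47 (mod 1961)
8^64 ≡ 47^2 = 2209 ≡ 248 (mod 1961)
8^128 ≡ 248^2 = 61504 ≡ 713 (mod 1961)
245 = 128 + 64 + 32 + 16 + 4 + 1 in binary powers of 2.
So 8^245 ≡ 713 · 248 · 47 · 63 · 174 · 8 ≡ 393 (mod 1961).
Squaring chain: 393 → 1491 → 1268; never reaches −1, so base 8 is a Miller–Rabin witness that 1961 is composite.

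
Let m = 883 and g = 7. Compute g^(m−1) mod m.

1

7^1 ≡ 7 (mod 883)
7^2 ≡ 7^2 = 49 ≡ 49 (mod 883)
7^4 ≡ 49^2 = 2401 ≡ 635 (mod 883)
7^8 ≡ 635^2 = 403225 ≡ 577 (mod 883)
7^16 ≡ 577^2 = 332929 ≡ 38 (mod 883)
7^32 ≡ 38^2 = 1444 ≡ 561 (mod 883)
7^64 ≡ 561^2 = 314721 ≡ 373 (mod 883)
7^128 ≡ 373^2 = 139129 ≡ 498 (mod 883)
7^256 ≡ 498^2 = 248004 ≡ 764 (mod 883)
7^512 ≡ 764^2 = 583696 ≡ 33 (mod 883)
882 = 512 + 256 + 64 + 32 + 16 + 2 in binary powers of 2.
So 7^882 ≡ 33 · 764 · 373 · 561 · 38 · 49 ≡ 1 (mod 883).
Since the result is 1, base 7 gives no evidence that 883 is composite.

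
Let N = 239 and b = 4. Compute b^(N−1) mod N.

4^1 ≡ 4 (mod 239)
4^2 ≡ 4^2 = 16 ≡ 16 (mod 239)
4^4 ≡ 16^2 = 256 ≡ 17 (mod 239)
4^8 ≡ 17^2 = 289 ≡ 50 (mod 239)
4^16 ≡ 50^2 = 2500 ≡ 110 (mod 239)
4^32 ≡ 110^2 = 12100 ≡ 150 (mod 239)
4^64 ≡ 150^2 = 22500 ≡ 34 (mod 239)
4^128 ≡ 34^2 = 1156 ≡ 200 (mod 239)
238 = 128 + 64 + 32 + 8 + 4 + 2 in binary powers of 2.
So 4^238 ≡ 200 · 34 · 150 · 50 · 17 · 16 ≡ 1 (mod 239).
Since the result is 1, base 4 gives no evidence that 239 is composite.

1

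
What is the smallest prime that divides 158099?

19

158099 is odd.
Digit sum 32, not divisible by 3.
Ends in 9: not divisible by 5.
7: 158099 = 7·22585 + 4
11: 158099 = 11·14372 + 7
13: 158099 = 13·12161 + 6
17: 158099 = 17·9299 + 16
19: 158099 = 19·8321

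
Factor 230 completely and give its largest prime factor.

23

230 = 2 · 115
115 = 5 · 23
23 is prime.
So 230 = 2 · 5 · 23; the largest prime factor is 23.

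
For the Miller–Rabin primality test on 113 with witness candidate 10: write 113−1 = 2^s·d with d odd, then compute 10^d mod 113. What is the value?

113 − 1 = 112 = 2^4 · 7, so d = 7.
10^1 ≡ 10 (mod 113)
10^2 ≡ 10^2 = 100 ≡ 100 (mod 113)
10^4 ≡ 100^2 = 10000 ≡ 56 (mod 113)
7 = 4 + 2 + 1 in binary powers of 2.
So 10^7 ≡ 56 · 100 · 10 ≡ 65 (mod 113).
Squaring chain: 65 → 44 → 15 → 112; reaches −1, so base 10 does not prove 113 composite.

65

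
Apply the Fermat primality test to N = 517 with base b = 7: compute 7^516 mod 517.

7^1 ≡ 7 (mod 517)
7^2 ≡ 7^2 = 49 ≡ 49 (mod 517)
7^4 ≡ 49^2 = 2401 ≡ 333 (mod 517)
7^8 ≡ 333^2 = 110889 ≡ 251 (mod 517)
7^16 ≡ 251^2 = 63001 ≡ 444 (mod 517)
7^32 ≡ 444^2 = 197136 ≡ 159 (mod 517)
7^64 ≡ 159^2 = 25281 ≡ 465 (mod 517)
7^128 ≡ 465^2 = 216225 ≡ 119 (mod 517)
7^256 ≡ 119^2 = 14161 ≡ 202 (mod 517)
7^512 ≡ 202^2 = 40804 ≡ 478 (mod 517)
516 = 512 + 4 in binary powers of 2.
So 7^516 ≡ 478 · 333 ≡ 455 (mod 517).
Since 455 ≠ 1, base 7 is a Fermat witness: 517 is composite.

455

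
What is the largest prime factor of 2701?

2701 = 37 · 73
73 is prime.
So 2701 = 37 · 73; the largest prime factor is 73.

73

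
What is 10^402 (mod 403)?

10^1 ≡ 10 (mod 403)
10^2 ≡ 10^2 = 100 ≡ 100 (mod 403)
10^4 ≡ 100^2 = 10000 ≡ 328 (mod 403)
10^8 ≡ 328^2 = 107584 ≡ 386 (mod 403)
10^16 ≡ 386^2 = 148996 ≡ 289 (mod 403)
10^32 ≡ 289^2 = 83521 ≡ 100 (mod 403)
10^64 ≡ 100^2 = 10000 ≡ 328 (mod 403)
10^128 ≡ 328^2 = 107584 ≡ 386 (mod 403)
10^256 ≡ 386^2 = 148996 ≡ 289 (mod 403)
402 = 256 + 128 + 16 + 2 in binary powers of 2.
So 10^402 ≡ 289 · 386 · 289 · 100 ≡ 66 (mod 403).
Since 66 ≠ 1, base 10 is a Fermat witness: 403 is composite.

66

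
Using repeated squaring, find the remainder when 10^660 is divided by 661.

10^1 ≡ 10 (mod 661)
10^2 ≡ 10^2 = 100 ≡ 100 (mod 661)
10^4 ≡ 100^2 = 10000 ≡ 85 (mod 661)
10^8 ≡ 85^2 = 7225 ≡ 615 (mod 661)
10^16 ≡ 615^2 = 378225 ≡ 133 (mod 661)
10^32 ≡ 133^2 = 17689 ≡ 503 (mod 661)
10^64 ≡ 503^2 = 253009 ≡ 507 (mod 661)
10^128 ≡ 507^2 = 257049 ≡ 581 (mod 661)
10^256 ≡ 581^2 = 337561 ≡ 451 (mod 661)
10^512 ≡ 451^2 = 203401 ≡ 474 (mod 661)
660 = 512 + 128 + 16 + 4 in binary powers of 2.
So 10^660 ≡ 474 · 581 · 133 · 85 ≡ 1 (mod 661).
Since the result is 1, base 10 gives no evidence that 661 is composite.

1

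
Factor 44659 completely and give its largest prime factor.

44659 = 17 · 2627
2627 = 37 · 71
71 is prime.
So 44659 = 17 · 37 · 71; the largest prime factor is 71.

71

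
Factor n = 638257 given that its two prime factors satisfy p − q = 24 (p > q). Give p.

811

Since p = q + 24, we have 638257 = q(q + 24), so q² + 24q − 638257 = 0.
Discriminant: 24² + 4·638257 = 576 + 2553028 = 2553604; √2553604 = 1598.
q = (−24 + 1598)/2 = 787, and p = q + 24 = 811.
Check: 787 · 811 = 638257.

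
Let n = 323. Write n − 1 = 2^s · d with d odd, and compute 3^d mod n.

241

323 − 1 = 322 = 2^1 · 161, so d = 161.
3^1 ≡ 3 (mod 323)
3^2 ≡ 3^2 = 9 ≡ 9 (mod 323)
3^4 ≡ 9^2 = 81 ≡ 81 (mod 323)
3^8 ≡ 81^2 = 6561 ≡ 101 (mod 323)
3^16 ≡ 101^2 = 10201 ≡ 188 (mod 323)
3^32 ≡ 188^2 = 35344 ≡ 137 (mod 323)
3^64 ≡ 137^2 = 18769 ≡ 35 (mod 323)
3^128 ≡ 35^2 = 1225 ≡ 256 (mod 323)
161 = 128 + 32 + 1 in binary powers of 2.
So 3^161 ≡ 256 · 137 · 3 ≡ 241 (mod 323).
Squaring chain: 241; never reaches −1, so base 3 is a Miller–Rabin witness that 323 is composite.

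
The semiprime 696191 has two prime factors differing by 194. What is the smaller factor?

743

Since p = q + 194, we have 696191 = q(q + 194), so q² + 194q − 696191 = 0.
Discriminant: 194² + 4·696191 = 37636 + 2784764 = 2822400; √2822400 = 1680.
q = (−194 + 1680)/2 = 743, and p = q + 194 = 937.
Check: 743 · 937 = 696191.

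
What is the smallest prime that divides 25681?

25681 is odd.
Digit sum 22, not divisible by 3.
Ends in 1: not divisible by 5.
7: 25681 = 7·3668 + 5
11: 25681 = 11·2334 + 7
13: 25681 = 13·1975 + 6
17: 25681 = 17·1510 + 11
19: 25681 = 19·1351 + 12
23: 25681 = 23·1116 + 13
29: 25681 = 29·885 + 16
31: 25681 = 31·828 + 13
37: 25681 = 37·694 + 3
41: 25681 = 41·626 + 15
43: 25681 = 43·597 + 10
47: 25681 = 47·546 + 19
53: 25681 = 53·484 + 29
59: 25681 = 59·435 + 16
61: 25681 = 61·421

61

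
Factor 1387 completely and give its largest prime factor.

73

1387 = 19 · 73
73 is prime.
So 1387 = 19 · 73; the largest prime factor is 73.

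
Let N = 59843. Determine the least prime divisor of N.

7

59843 is odd.
Digit sum 29, not divisible by 3.
Ends in 3: not divisible by 5.
7: 59843 = 7·8549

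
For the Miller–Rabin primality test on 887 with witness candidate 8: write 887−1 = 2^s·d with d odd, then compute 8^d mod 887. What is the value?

1

887 − 1 = 886 = 2^1 · 443, so d = 443.
8^1 ≡ 8 (mod 887)
8^2 ≡ 8^2 = 64 ≡ 64 (mod 887)
8^4 ≡ 64^2 = 4096 ≡ 548 (mod 887)
8^8 ≡ 548^2 = 300304 ≡ 498 (mod 887)
8^16 ≡ 498^2 = 248004 ≡ 531 (mod 887)
8^32 ≡ 531^2 = 281961 ≡ 782 (mod 887)
8^64 ≡ 782^2 = 611524 ≡ 381 (mod 887)
8^128 ≡ 381^2 = 145161 ≡ 580 (mod 887)
8^256 ≡ 580^2 = 336400 ≡ 227 (mod 887)
443 = 256 + 128 + 32 + 16 + 8 + 2 + 1 in binary powers of 2.
So 8^443 ≡ 227 · 580 · 782 · 531 · 498 · 64 · 8 ≡ 1 (mod 887).
Since 8^d ≡ 1 (mod 887), base 8 does not prove 887 composite.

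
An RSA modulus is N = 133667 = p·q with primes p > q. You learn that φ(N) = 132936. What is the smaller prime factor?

φ(n) = (p−1)(q−1) = n − (p+q) + 1, so p + q = 133667 − 132936 + 1 = 732.
p and q are the roots of t² − 732t + 133667 = 0.
Discriminant: 732² − 4·133667 = 535824 − 534668 = 1156; √1156 = 34.
q = (732 − 34)/2 = 349, p = (732 + 34)/2 = 383.
Check: 349 · 383 = 133667.

349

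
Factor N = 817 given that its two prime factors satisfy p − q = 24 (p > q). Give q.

Since p = q + 24, we have 817 = q(q + 24), so q² + 24q − 817 = 0.
Discriminant: 24² + 4·817 = 576 + 3268 = 3844; √3844 = 62.
q = (−24 + 62)/2 = 19, and p = q + 24 = 43.
Check: 19 · 43 = 817.

19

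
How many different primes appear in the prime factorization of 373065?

6

373065 = 3 · 124355
124355 = 5 · 24871
24871 = 7 · 3553
3553 = 11 · 323
323 = 17 · 19
373065 = 3 · 5 · 7 · 11 · 17 · 19, which has 6 distinct prime factors.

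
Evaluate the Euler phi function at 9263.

Factor: 9263 = 59 · 157.
φ(9263) = (59−1) · (157−1) = 58 · 156 = 9048.

9048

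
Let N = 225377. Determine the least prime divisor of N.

225377 is odd.
Digit sum 26, not divisible by 3.
Ends in 7: not divisible by 5.
7: 225377 = 7·32196 + 5
11: 225377 = 11·20488 + 9
13: 225377 = 13·17336 + 9
17: 225377 = 17·13257 + 8
19: 225377 = 19·11861 + 18
23: 225377 = 23·9799

23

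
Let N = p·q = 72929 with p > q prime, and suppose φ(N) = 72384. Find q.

φ(n) = (p−1)(q−1) = n − (p+q) + 1, so p + q = 72929 − 72384 + 1 = 546.
p and q are the roots of t² − 546t + 72929 = 0.
Discriminant: 546² − 4·72929 = 298116 − 291716 = 6400; √6400 = 80.
q = (546 − 80)/2 = 233, p = (546 + 80)/2 = 313.
Check: 233 · 313 = 72929.

233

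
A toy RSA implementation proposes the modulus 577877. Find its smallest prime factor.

43

577877 is odd.
Digit sum 41, not divisible by 3.
Ends in 7: not divisible by 5.
7: 577877 = 7·82553 + 6
11: 577877 = 11·52534 + 3
13: 577877 = 13·44452 + 1
17: 577877 = 17·33992 + 13
19: 577877 = 19·30414 + 11
23: 577877 = 23·25125 + 2
29: 577877 = 29·19926 + 23
31: 577877 = 31·18641 + 6
37: 577877 = 37·15618 + 11
41: 577877 = 41·14094 + 23
43: 577877 = 43·13439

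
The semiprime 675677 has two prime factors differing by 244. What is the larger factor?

953

Since p = q + 244, we have 675677 = q(q + 244), so q² + 244q − 675677 = 0.
Discriminant: 244² + 4·675677 = 59536 + 2702708 = 2762244; √2762244 = 1662.
q = (−244 + 1662)/2 = 709, and p = q + 244 = 953.
Check: 709 · 953 = 675677.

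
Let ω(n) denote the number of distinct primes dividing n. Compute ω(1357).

2

1357 = 23 · 59
1357 = 23 · 59, which has 2 distinct prime factors.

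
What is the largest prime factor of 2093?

23

2093 = 7 · 299
299 = 13 · 23
23 is prime.
So 2093 = 7 · 13 · 23; the largest prime factor is 23.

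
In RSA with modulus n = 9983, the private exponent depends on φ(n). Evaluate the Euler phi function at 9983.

Factor: 9983 = 67 · 149.
φ(9983) = (67−1) · (149−1) = 66 · 148 = 9768.

9768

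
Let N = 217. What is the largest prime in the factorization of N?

217 = 7 · 31
31 is prime.
So 217 = 7 · 31; the largest prime factor is 31.

31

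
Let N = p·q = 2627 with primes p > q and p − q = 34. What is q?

Since p = q + 34, we have 2627 = q(q + 34), so q² + 34q − 2627 = 0.
Discriminant: 34² + 4·2627 = 1156 + 10508 = 11664; √11664 = 108.
q = (−34 + 108)/2 = 37, and p = q + 34 = 71.
Check: 37 · 71 = 2627.

37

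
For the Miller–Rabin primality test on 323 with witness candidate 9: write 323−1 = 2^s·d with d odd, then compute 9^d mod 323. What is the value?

264

323 − 1 = 322 = 2^1 · 161, so d = 161.
9^1 ≡ 9 (mod 323)
9^2 ≡ 9^2 = 81 ≡ 81 (mod 323)
9^4 ≡ 81^2 = 6561 ≡ 101 (mod 323)
9^8 ≡ 101^2 = 10201 ≡ 188 (mod 323)
9^16 ≡ 188^2 = 35344 ≡ 137 (mod 323)
9^32 ≡ 137^2 = 18769 ≡ 35 (mod 323)
9^64 ≡ 35^2 = 1225 ≡ 256 (mod 323)
9^128 ≡ 256^2 = 65536 ≡ 290 (mod 323)
161 = 128 + 32 + 1 in binary powers of 2.
So 9^161 ≡ 290 · 35 · 9 ≡ 264 (mod 323).
Squaring chain: 264; never reaches −1, so base 9 is a Miller–Rabin witness that 323 is composite.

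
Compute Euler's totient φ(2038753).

1987440

Factor: 2038753 = 79 · 131 · 197.
φ(2038753) = (79−1) · (131−1) · (197−1) = 78 · 130 · 196 = 1987440.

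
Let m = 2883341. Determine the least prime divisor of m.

2883341 is odd.
Digit sum 29, not divisible by 3.
Ends in 1: not divisible by 5.
7: 2883341 = 7·411905 + 6
11: 2883341 = 11·262121 + 10
13: 2883341 = 13·221795 + 6
17: 2883341 = 17·169608 + 5
19: 2883341 = 19·151754 + 15
23: 2883341 = 23·125362 + 15
29: 2883341 = 29·99425 + 16
31: 2883341 = 31·93011

31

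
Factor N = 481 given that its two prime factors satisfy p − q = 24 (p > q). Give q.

Since p = q + 24, we have 481 = q(q + 24), so q² + 24q − 481 = 0.
Discriminant: 24² + 4·481 = 576 + 1924 = 2500; √2500 = 50.
q = (−24 + 50)/2 = 13, and p = q + 24 = 37.
Check: 13 · 37 = 481.

13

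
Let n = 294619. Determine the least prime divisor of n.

13

294619 is odd.
Digit sum 31, not divisible by 3.
Ends in 9: not divisible by 5.
7: 294619 = 7·42088 + 3
11: 294619 = 11·26783 + 6
13: 294619 = 13·22663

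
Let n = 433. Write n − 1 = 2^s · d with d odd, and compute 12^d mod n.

433 − 1 = 432 = 2^4 · 27, so d = 27.
12^1 ≡ 12 (mod 433)
12^2 ≡ 12^2 = 144 ≡ 144 (mod 433)
12^4 ≡ 144^2 = 20736 ≡ 385 (mod 433)
12^8 ≡ 385^2 = 148225 ≡ 139 (mod 433)
12^16 ≡ 139^2 = 19321 ≡ 269 (mod 433)
27 = 16 + 8 + 2 + 1 in binary powers of 2.
So 12^27 ≡ 269 · 139 · 144 · 12 ≡ 254 (mod 433).
Squaring chain: 254 → 432 → 1 → 1; reaches −1, so base 12 does not prove 433 composite.

254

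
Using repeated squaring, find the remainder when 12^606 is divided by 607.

12^1 ≡ 12 (mod 607)
12^2 ≡ 12^2 = 144 ≡ 144 (mod 607)
12^4 ≡ 144^2 = 20736 ≡ 98 (mod 607)
12^8 ≡ 98^2 = 9604 ≡ 499 (mod 607)
12^16 ≡ 499^2 = 249001 ≡ 131 (mod 607)
12^32 ≡ 131^2 = 17161 ≡ 165 (mod 607)
12^64 ≡ 165^2 = 27225 ≡ 517 (mod 607)
12^128 ≡ 517^2 = 267289 ≡ 209 (mod 607)
12^256 ≡ 209^2 = 43681 ≡ 584 (mod 607)
12^512 ≡ 584^2 = 341056 ≡ 529 (mod 607)
606 = 512 + 64 + 16 + 8 + 4 + 2 in binary powers of 2.
So 12^606 ≡ 529 · 517 · 131 · 499 · 98 · 144 ≡ 1 (mod 607).
Since the result is 1, base 12 gives no evidence that 607 is composite.

1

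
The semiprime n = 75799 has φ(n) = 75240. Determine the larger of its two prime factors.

331

φ(n) = (p−1)(q−1) = n − (p+q) + 1, so p + q = 75799 − 75240 + 1 = 560.
p and q are the roots of t² − 560t + 75799 = 0.
Discriminant: 560² − 4·75799 = 313600 − 303196 = 10404; √10404 = 102.
q = (560 − 102)/2 = 229, p = (560 + 102)/2 = 331.
Check: 229 · 331 = 75799.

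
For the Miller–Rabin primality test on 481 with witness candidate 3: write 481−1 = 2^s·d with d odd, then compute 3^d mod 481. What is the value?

196

481 − 1 = 480 = 2^5 · 15, so d = 15.
3^1 ≡ 3 (mod 481)
3^2 ≡ 3^2 = 9 ≡ 9 (mod 481)
3^4 ≡ 9^2 = 81 ≡ 81 (mod 481)
3^8 ≡ 81^2 = 6561 ≡ 308 (mod 481)
15 = 8 + 4 + 2 + 1 in binary powers of 2.
So 3^15 ≡ 308 · 81 · 9 · 3 ≡ 196 (mod 481).
Squaring chain: 196 → 417 → 248 → 417 → 248; never reaches −1, so base 3 is a Miller–Rabin witness that 481 is composite.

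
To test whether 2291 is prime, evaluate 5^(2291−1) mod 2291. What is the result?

111

5^1 ≡ 5 (mod 2291)
5^2 ≡ 5^2 = 25 ≡ 25 (mod 2291)
5^4 ≡ 25^2 = 625 ≡ 625 (mod 2291)
5^8 ≡ 625^2 = 390625 ≡ 1155 (mod 2291)
5^16 ≡ 1155^2 = 1334025 ≡ 663 (mod 2291)
5^32 ≡ 663^2 = 439569 ≡ 1988 (mod 2291)
5^64 ≡ 1988^2 = 3952144 ≡ 169 (mod 2291)
5^128 ≡ 169^2 = 28561 ≡ 1069 (mod 2291)
5^256 ≡ 1069^2 = 1142761 ≡ 1843 (mod 2291)
5^512 ≡ 1843^2 = 3396649 ≡ 1387 (mod 2291)
5^1024 ≡ 1387^2 = 1923769 ≡ 1620 (mod 2291)
5^2048 ≡ 1620^2 = 2624400 ≡ 1205 (mod 2291)
2290 = 2048 + 128 + 64 + 32 + 16 + 2 in binary powers of 2.
So 5^2290 ≡ 1205 · 1069 · 169 · 1988 · 663 · 25 ≡ 111 (mod 2291).
Since 111 ≠ 1, base 5 is a Fermat witness: 2291 is composite.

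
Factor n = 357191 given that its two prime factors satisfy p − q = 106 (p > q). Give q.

547

Since p = q + 106, we have 357191 = q(q + 106), so q² + 106q − 357191 = 0.
Discriminant: 106² + 4·357191 = 11236 + 1428764 = 1440000; √1440000 = 1200.
q = (−106 + 1200)/2 = 547, and p = q + 106 = 653.
Check: 547 · 653 = 357191.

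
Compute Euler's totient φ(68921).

Factor: 68921 = 41^3.
φ(68921) = 41^2·(41−1) = 67240.

67240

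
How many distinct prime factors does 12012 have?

12012 = 2^2 · 3003
3003 = 3 · 1001
1001 = 7 · 143
143 = 11 · 13
12012 = 2^2 · 3 · 7 · 11 · 13, which has 5 distinct prime factors.

5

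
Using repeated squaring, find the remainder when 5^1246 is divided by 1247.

5^1 ≡ 5 (mod 1247)
5^2 ≡ 5^2 = 25 ≡ 25 (mod 1247)
5^4 ≡ 25^2 = 625 ≡ 625 (mod 1247)
5^8 ≡ 625^2 = 390625 ≡ 314 (mod 1247)
5^16 ≡ 314^2 = 98596 ≡ 83 (mod 1247)
5^32 ≡ 83^2 = 6889 ≡ 654 (mod 1247)
5^64 ≡ 654^2 = 427716 ≡ 1242 (mod 1247)
5^128 ≡ 1242^2 = 1542564 ≡ 25 (mod 1247)
5^256 ≡ 25^2 = 625 ≡ 625 (mod 1247)
5^512 ≡ 625^2 = 390625 ≡ 314 (mod 1247)
5^1024 ≡ 314^2 = 98596 ≡ 83 (mod 1247)
1246 = 1024 + 128 + 64 + 16 + 8 + 4 + 2 in binary powers of 2.
So 5^1246 ≡ 83 · 25 · 1242 · 83 · 314 · 625 · 25 ≡ 436 (mod 1247).
Since 436 ≠ 1, base 5 is a Fermat witness: 1247 is composite.

436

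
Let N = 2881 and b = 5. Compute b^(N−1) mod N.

1466

5^1 ≡ 5 (mod 2881)
5^2 ≡ 5^2 = 25 ≡ 25 (mod 2881)
5^4 ≡ 25^2 = 625 ≡ 625 (mod 2881)
5^8 ≡ 625^2 = 390625 ≡ 1690 (mod 2881)
5^16 ≡ 1690^2 = 2856100 ≡ 1029 (mod 2881)
5^32 ≡ 1029^2 = 1058841 ≡ 1514 (mod 2881)
5^64 ≡ 1514^2 = 2292196 ≡ 1801 (mod 2881)
5^128 ≡ 1801^2 = 3243601 ≡ 2476 (mod 2881)
5^256 ≡ 2476^2 = 6130576 ≡ 2689 (mod 2881)
5^512 ≡ 2689^2 = 7230721 ≡ 2292 (mod 2881)
5^1024 ≡ 2292^2 = 5253264 ≡ 1201 (mod 2881)
5^2048 ≡ 1201^2 = 1442401 ≡ 1901 (mod 2881)
2880 = 2048 + 512 + 256 + 64 in binary powers of 2.
So 5^2880 ≡ 1901 · 2292 · 2689 · 1801 ≡ 1466 (mod 2881).
Since 1466 ≠ 1, base 5 is a Fermat witness: 2881 is composite.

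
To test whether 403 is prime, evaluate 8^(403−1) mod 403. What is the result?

8^1 ≡ 8 (mod 403)
8^2 ≡ 8^2 = 64 ≡ 64 (mod 403)
8^4 ≡ 64^2 = 4096 ≡ 66 (mod 403)
8^8 ≡ 66^2 = 4356 ≡ 326 (mod 403)
8^16 ≡ 326^2 = 106276 ≡ 287 (mod 403)
8^32 ≡ 287^2 = 82369 ≡ 157 (mod 403)
8^64 ≡ 157^2 = 24649 ≡ 66 (mod 403)
8^128 ≡ 66^2 = 4356 ≡ 326 (mod 403)
8^256 ≡ 326^2 = 106276 ≡ 287 (mod 403)
402 = 256 + 128 + 16 + 2 in binary powers of 2.
So 8^402 ≡ 287 · 326 · 287 · 64 ≡ 64 (mod 403).
Since 64 ≠ 1, base 8 is a Fermat witness: 403 is composite.

64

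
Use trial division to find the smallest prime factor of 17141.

17141 is odd.
Digit sum 14, not divisible by 3.
Ends in 1: not divisible by 5.
7: 17141 = 7·2448 + 5
11: 17141 = 11·1558 + 3
13: 17141 = 13·1318 + 7
17: 17141 = 17·1008 + 5
19: 17141 = 19·902 + 3
23: 17141 = 23·745 + 6
29: 17141 = 29·591 + 2
31: 17141 = 31·552 + 29
37: 17141 = 37·463 + 10
41: 17141 = 41·418 + 3
43: 17141 = 43·398 + 27
47: 17141 = 47·364 + 33
53: 17141 = 53·323 + 22
59: 17141 = 59·290 + 31
61: 17141 = 61·281

61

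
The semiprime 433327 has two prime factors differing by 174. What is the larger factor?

751

Since p = q + 174, we have 433327 = q(q + 174), so q² + 174q − 433327 = 0.
Discriminant: 174² + 4·433327 = 30276 + 1733308 = 1763584; √1763584 = 1328.
q = (−174 + 1328)/2 = 577, and p = q + 174 = 751.
Check: 577 · 751 = 433327.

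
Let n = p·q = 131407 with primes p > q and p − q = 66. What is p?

Since p = q + 66, we have 131407 = q(q + 66), so q² + 66q − 131407 = 0.
Discriminant: 66² + 4·131407 = 4356 + 525628 = 529984; √529984 = 728.
q = (−66 + 728)/2 = 331, and p = q + 66 = 397.
Check: 331 · 397 = 131407.

397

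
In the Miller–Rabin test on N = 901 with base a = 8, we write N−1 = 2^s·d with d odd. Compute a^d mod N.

901 − 1 = 900 = 2^2 · 225, so d = 225.
8^1 ≡ 8 (mod 901)
8^2 ≡ 8^2 = 64 ≡ 64 (mod 901)
8^4 ≡ 64^2 = 4096 ≡ 492 (mod 901)
8^8 ≡ 492^2 = 242064 ≡ 596 (mod 901)
8^16 ≡ 596^2 = 355216 ≡ 222 (mod 901)
8^32 ≡ 222^2 = 49284 ≡ 630 (mod 901)
8^64 ≡ 630^2 = 396900 ≡ 460 (mod 901)
8^128 ≡ 460^2 = 211600 ≡ 766 (mod 901)
225 = 128 + 64 + 32 + 1 in binary powers of 2.
So 8^225 ≡ 766 · 460 · 630 · 8 ≡ 875 (mod 901).
Squaring chain: 875 → 676; never reaches −1, so base 8 is a Miller–Rabin witness that 901 is composite.

875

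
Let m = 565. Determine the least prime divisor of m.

565 is odd.
Digit sum 16, not divisible by 3.
Ends in 5: divisible by 5.

5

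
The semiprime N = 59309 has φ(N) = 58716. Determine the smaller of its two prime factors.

φ(n) = (p−1)(q−1) = n − (p+q) + 1, so p + q = 59309 − 58716 + 1 = 594.
p and q are the roots of t² − 594t + 59309 = 0.
Discriminant: 594² − 4·59309 = 352836 − 237236 = 115600; √115600 = 340.
q = (594 − 340)/2 = 127, p = (594 + 340)/2 = 467.
Check: 127 · 467 = 59309.

127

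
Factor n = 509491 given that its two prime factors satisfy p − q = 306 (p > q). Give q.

577

Since p = q + 306, we have 509491 = q(q + 306), so q² + 306q − 509491 = 0.
Discriminant: 306² + 4·509491 = 93636 + 2037964 = 2131600; √2131600 = 1460.
q = (−306 + 1460)/2 = 577, and p = q + 306 = 883.
Check: 577 · 883 = 509491.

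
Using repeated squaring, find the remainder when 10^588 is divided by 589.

10^1 ≡ 10 (mod 589)
10^2 ≡ 10^2 = 100 ≡ 100 (mod 589)
10^4 ≡ 100^2 = 10000 ≡ 576 (mod 589)
10^8 ≡ 576^2 = 331776 ≡ 169 (mod 589)
10^16 ≡ 169^2 = 28561 ≡ 289 (mod 589)
10^32 ≡ 289^2 = 83521 ≡ 472 (mod 589)
10^64 ≡ 472^2 = 222784 ≡ 142 (mod 589)
10^128 ≡ 142^2 = 20164 ≡ 138 (mod 589)
10^256 ≡ 138^2 = 19044 ≡ 196 (mod 589)
10^512 ≡ 196^2 = 38416 ≡ 131 (mod 589)
588 = 512 + 64 + 8 + 4 in binary powers of 2.
So 10^588 ≡ 131 · 142 · 169 · 576 ≡ 349 (mod 589).
Since 349 ≠ 1, base 10 is a Fermat witness: 589 is composite.

349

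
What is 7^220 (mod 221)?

7^1 ≡ 7 (mod 221)
7^2 ≡ 7^2 = 49 ≡ 49 (mod 221)
7^4 ≡ 49^2 = 2401 ≡ 191 (mod 221)
7^8 ≡ 191^2 = 36481 ≡ 16 (mod 221)
7^16 ≡ 16^2 = 256 ≡ 35 (mod 221)
7^32 ≡ 35^2 = 1225 ≡ 120 (mod 221)
7^64 ≡ 120^2 = 14400 ≡ 35 (mod 221)
7^128 ≡ 35^2 = 1225 ≡ 120 (mod 221)
220 = 128 + 64 + 16 + 8 + 4 in binary powers of 2.
So 7^220 ≡ 120 · 35 · 35 · 16 · 191 ≡ 217 (mod 221).
Since 217 ≠ 1, base 7 is a Fermat witness: 221 is composite.

217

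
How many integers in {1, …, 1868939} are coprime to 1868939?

Factor: 1868939 = 53 · 179 · 197.
φ(1868939) = (53−1) · (179−1) · (197−1) = 52 · 178 · 196 = 1814176.

1814176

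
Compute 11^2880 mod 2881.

729

11^1 ≡ 11 (mod 2881)
11^2 ≡ 11^2 = 121 ≡ 121 (mod 2881)
11^4 ≡ 121^2 = 14641 ≡ 236 (mod 2881)
11^8 ≡ 236^2 = 55696 ≡ 957 (mod 2881)
11^16 ≡ 957^2 = 915849 ≡ 2572 (mod 2881)
11^32 ≡ 2572^2 = 6615184 ≡ 408 (mod 2881)
11^64 ≡ 408^2 = 166464 ≡ 2247 (mod 2881)
11^128 ≡ 2247^2 = 5049009 ≡ 1497 (mod 2881)
11^256 ≡ 1497^2 = 2241009 ≡ 2472 (mod 2881)
11^512 ≡ 2472^2 = 6110784 ≡ 183 (mod 2881)
11^1024 ≡ 183^2 = 33489 ≡ 1798 (mod 2881)
11^2048 ≡ 1798^2 = 3232804 ≡ 322 (mod 2881)
2880 = 2048 + 512 + 256 + 64 in binary powers of 2.
So 11^2880 ≡ 322 · 183 · 2472 · 2247 ≡ 729 (mod 2881).
Since 729 ≠ 1, base 11 is a Fermat witness: 2881 is composite.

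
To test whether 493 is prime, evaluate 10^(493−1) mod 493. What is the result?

10^1 ≡ 10 (mod 493)
10^2 ≡ 10^2 = 100 ≡ 100 (mod 493)
10^4 ≡ 100^2 = 10000 ≡ 140 (mod 493)
10^8 ≡ 140^2 = 19600 ≡ 373 (mod 493)
10^16 ≡ 373^2 = 139129 ≡ 103 (mod 493)
10^32 ≡ 103^2 = 10609 ≡ 256 (mod 493)
10^64 ≡ 256^2 = 65536 ≡ 460 (mod 493)
10^128 ≡ 460^2 = 211600 ≡ 103 (mod 493)
10^256 ≡ 103^2 = 10609 ≡ 256 (mod 493)
492 = 256 + 128 + 64 + 32 + 8 + 4 in binary powers of 2.
So 10^492 ≡ 256 · 103 · 460 · 256 · 373 · 140 ≡ 132 (mod 493).
Since 132 ≠ 1, base 10 is a Fermat witness: 493 is composite.

132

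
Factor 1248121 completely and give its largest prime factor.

79

1248121 = 7 · 178303
178303 = 37 · 4819
4819 = 61 · 79
79 is prime.
So 1248121 = 7 · 37 · 61 · 79; the largest prime factor is 79.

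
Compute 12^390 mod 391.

87

12^1 ≡ 12 (mod 391)
12^2 ≡ 12^2 = 144 ≡ 144 (mod 391)
12^4 ≡ 144^2 = 20736 ≡ 13 (mod 391)
12^8 ≡ 13^2 = 169 ≡ 169 (mod 391)
12^16 ≡ 169^2 = 28561 ≡ 18 (mod 391)
12^32 ≡ 18^2 = 324 ≡ 324 (mod 391)
12^64 ≡ 324^2 = 104976 ≡ 188 (mod 391)
12^128 ≡ 188^2 = 35344 ≡ 154 (mod 391)
12^256 ≡ 154^2 = 23716 ≡ 256 (mod 391)
390 = 256 + 128 + 4 + 2 in binary powers of 2.
So 12^390 ≡ 256 · 154 · 13 · 144 ≡ 87 (mod 391).
Since 87 ≠ 1, base 12 is a Fermat witness: 391 is composite.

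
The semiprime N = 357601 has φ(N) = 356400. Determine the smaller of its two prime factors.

φ(n) = (p−1)(q−1) = n − (p+q) + 1, so p + q = 357601 − 356400 + 1 = 1202.
p and q are the roots of t² − 1202t + 357601 = 0.
Discriminant: 1202² − 4·357601 = 1444804 − 1430404 = 14400; √14400 = 120.
q = (1202 − 120)/2 = 541, p = (1202 + 120)/2 = 661.
Check: 541 · 661 = 357601.

541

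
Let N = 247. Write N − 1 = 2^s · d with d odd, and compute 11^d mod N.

96

247 − 1 = 246 = 2^1 · 123, so d = 123.
11^1 ≡ 11 (mod 247)
11^2 ≡ 11^2 = 121 ≡ 121 (mod 247)
11^4 ≡ 121^2 = 14641 ≡ 68 (mod 247)
11^8 ≡ 68^2 = 4624 ≡ 178 (mod 247)
11^16 ≡ 178^2 = 31684 ≡ 68 (mod 247)
11^32 ≡ 68^2 = 4624 ≡ 178 (mod 247)
11^64 ≡ 178^2 = 31684 ≡ 68 (mod 247)
123 = 64 + 32 + 16 + 8 + 2 + 1 in binary powers of 2.
So 11^123 ≡ 68 · 178 · 68 · 178 · 121 · 11 ≡ 96 (mod 247).
Squaring chain: 96; never reaches −1, so base 11 is a Miller–Rabin witness that 247 is composite.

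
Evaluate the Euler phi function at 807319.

777216

Factor: 807319 = 47 · 89 · 193.
φ(807319) = (47−1) · (89−1) · (193−1) = 46 · 88 · 192 = 777216.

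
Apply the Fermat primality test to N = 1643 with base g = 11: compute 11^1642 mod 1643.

11^1 ≡ 11 (mod 1643)
11^2 ≡ 11^2 = 121 ≡ 121 (mod 1643)
11^4 ≡ 121^2 = 14641 ≡ 1497 (mod 1643)
11^8 ≡ 1497^2 = 2241009 ≡ 1600 (mod 1643)
11^16 ≡ 1600^2 = 2560000 ≡ 206 (mod 1643)
11^32 ≡ 206^2 = 42436 ≡ 1361 (mod 1643)
11^64 ≡ 1361^2 = 1852321 ≡ 660 (mod 1643)
11^128 ≡ 660^2 = 435600 ≡ 205 (mod 1643)
11^256 ≡ 205^2 = 42025 ≡ 950 (mod 1643)
11^512 ≡ 950^2 = 902500 ≡ 493 (mod 1643)
11^1024 ≡ 493^2 = 243049 ≡ 1528 (mod 1643)
1642 = 1024 + 512 + 64 + 32 + 8 + 2 in binary powers of 2.
So 11^1642 ≡ 1528 · 493 · 660 · 1361 · 1600 · 121 ≡ 1444 (mod 1643).
Since 1444 ≠ 1, base 11 is a Fermat witness: 1643 is composite.

1444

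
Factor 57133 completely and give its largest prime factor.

57133 = 19 · 3007
3007 = 31 · 97
97 is prime.
So 57133 = 19 · 31 · 97; the largest prime factor is 97.

97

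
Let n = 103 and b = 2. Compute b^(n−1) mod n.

1

2^1 ≡ 2 (mod 103)
2^2 ≡ 2^2 = 4 ≡ 4 (mod 103)
2^4 ≡ 4^2 = 16 ≡ 16 (mod 103)
2^8 ≡ 16^2 = 256 ≡ 50 (mod 103)
2^16 ≡ 50^2 = 2500 ≡ 28 (mod 103)
2^32 ≡ 28^2 = 784 ≡ 63 (mod 103)
2^64 ≡ 63^2 = 3969 ≡ 55 (mod 103)
102 = 64 + 32 + 4 + 2 in binary powers of 2.
So 2^102 ≡ 55 · 63 · 16 · 4 ≡ 1 (mod 103).
Since the result is 1, base 2 gives no evidence that 103 is composite.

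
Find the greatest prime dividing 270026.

89

270026 = 2 · 135013
135013 = 37 · 3649
3649 = 41 · 89
89 is prime.
So 270026 = 2 · 37 · 41 · 89; the largest prime factor is 89.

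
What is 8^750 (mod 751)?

8^1 ≡ 8 (mod 751)
8^2 ≡ 8^2 = 64 ≡ 64 (mod 751)
8^4 ≡ 64^2 = 4096 ≡ 341 (mod 751)
8^8 ≡ 341^2 = 116281 ≡ 627 (mod 751)
8^16 ≡ 627^2 = 393129 ≡ 356 (mod 751)
8^32 ≡ 356^2 = 126736 ≡ 568 (mod 751)
8^64 ≡ 568^2 = 322624 ≡ 445 (mod 751)
8^128 ≡ 445^2 = 198025 ≡ 512 (mod 751)
8^256 ≡ 512^2 = 262144 ≡ 45 (mod 751)
8^512 ≡ 45^2 = 2025 ≡ 523 (mod 751)
750 = 512 + 128 + 64 + 32 + 8 + 4 + 2 in binary powers of 2.
So 8^750 ≡ 523 · 512 · 445 · 568 · 627 · 341 · 64 ≡ 1 (mod 751).
Since the result is 1, base 8 gives no evidence that 751 is composite.

1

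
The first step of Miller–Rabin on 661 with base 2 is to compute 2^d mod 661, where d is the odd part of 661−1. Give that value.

555

661 − 1 = 660 = 2^2 · 165, so d = 165.
2^1 ≡ 2 (mod 661)
2^2 ≡ 2^2 = 4 ≡ 4 (mod 661)
2^4 ≡ 4^2 = 16 ≡ 16 (mod 661)
2^8 ≡ 16^2 = 256 ≡ 256 (mod 661)
2^16 ≡ 256^2 = 65536 ≡ 97 (mod 661)
2^32 ≡ 97^2 = 9409 ≡ 155 (mod 661)
2^64 ≡ 155^2 = 24025 ≡ 229 (mod 661)
2^128 ≡ 229^2 = 52441 ≡ 222 (mod 661)
165 = 128 + 32 + 4 + 1 in binary powers of 2.
So 2^165 ≡ 222 · 155 · 16 · 2 ≡ 555 (mod 661).
Squaring chain: 555 → 660; reaches −1, so base 2 does not prove 661 composite.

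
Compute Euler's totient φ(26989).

26656

Factor: 26989 = 137 · 197.
φ(26989) = (137−1) · (197−1) = 136 · 196 = 26656.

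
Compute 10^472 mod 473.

10^1 ≡ 10 (mod 473)
10^2 ≡ 10^2 = 100 ≡ 100 (mod 473)
10^4 ≡ 100^2 = 10000 ≡ 67 (mod 473)
10^8 ≡ 67^2 = 4489 ≡ 232 (mod 473)
10^16 ≡ 232^2 = 53824 ≡ 375 (mod 473)
10^32 ≡ 375^2 = 140625 ≡ 144 (mod 473)
10^64 ≡ 144^2 = 20736 ≡ 397 (mod 473)
10^128 ≡ 397^2 = 157609 ≡ 100 (mod 473)
10^256 ≡ 100^2 = 10000 ≡ 67 (mod 473)
472 = 256 + 128 + 64 + 16 + 8 in binary powers of 2.
So 10^472 ≡ 67 · 100 · 397 · 375 · 232 ≡ 23 (mod 473).
Since 23 ≠ 1, base 10 is a Fermat witness: 473 is composite.

23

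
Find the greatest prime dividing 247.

19

247 = 13 · 19
19 is prime.
So 247 = 13 · 19; the largest prime factor is 19.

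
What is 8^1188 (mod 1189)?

8^1 ≡ 8 (mod 1189)
8^2 ≡ 8^2 = 64 ≡ 64 (mod 1189)
8^4 ≡ 64^2 = 4096 ≡ 529 (mod 1189)
8^8 ≡ 529^2 = 279841 ≡ 426 (mod 1189)
8^16 ≡ 426^2 = 181476 ≡ 748 (mod 1189)
8^32 ≡ 748^2 = 559504 ≡ 674 (mod 1189)
8^64 ≡ 674^2 = 454276 ≡ 78 (mod 1189)
8^128 ≡ 78^2 = 6084 ≡ 139 (mod 1189)
8^256 ≡ 139^2 = 19321 ≡ 297 (mod 1189)
8^512 ≡ 297^2 = 88209 ≡ 223 (mod 1189)
8^1024 ≡ 223^2 = 49729 ≡ 980 (mod 1189)
1188 = 1024 + 128 + 32 + 4 in binary powers of 2.
So 8^1188 ≡ 980 · 139 · 674 · 529 ≡ 836 (mod 1189).
Since 836 ≠ 1, base 8 is a Fermat witness: 1189 is composite.

836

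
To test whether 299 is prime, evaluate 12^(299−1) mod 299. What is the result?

196

12^1 ≡ 12 (mod 299)
12^2 ≡ 12^2 = 144 ≡ 144 (mod 299)
12^4 ≡ 144^2 = 20736 ≡ 105 (mod 299)
12^8 ≡ 105^2 = 11025 ≡ 261 (mod 299)
12^16 ≡ 261^2 = 68121 ≡ 248 (mod 299)
12^32 ≡ 248^2 = 61504 ≡ 209 (mod 299)
12^64 ≡ 209^2 = 43681 ≡ 27 (mod 299)
12^128 ≡ 27^2 = 729 ≡ 131 (mod 299)
12^256 ≡ 131^2 = 17161 ≡ 118 (mod 299)
298 = 256 + 32 + 8 + 2 in binary powers of 2.
So 12^298 ≡ 118 · 209 · 261 · 144 ≡ 196 (mod 299).
Since 196 ≠ 1, base 12 is a Fermat witness: 299 is composite.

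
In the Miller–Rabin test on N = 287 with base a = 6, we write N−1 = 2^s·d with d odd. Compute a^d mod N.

287 − 1 = 286 = 2^1 · 143, so d = 143.
6^1 ≡ 6 (mod 287)
6^2 ≡ 6^2 = 36 ≡ 36 (mod 287)
6^4 ≡ 36^2 = 1296 ≡ 148 (mod 287)
6^8 ≡ 148^2 = 21904 ≡ 92 (mod 287)
6^16 ≡ 92^2 = 8464 ≡ 141 (mod 287)
6^32 ≡ 141^2 = 19881 ≡ 78 (mod 287)
6^64 ≡ 78^2 = 6084 ≡ 57 (mod 287)
6^128 ≡ 57^2 = 3249 ≡ 92 (mod 287)
143 = 128 + 8 + 4 + 2 + 1 in binary powers of 2.
So 6^143 ≡ 92 · 92 · 148 · 36 · 6 ≡ 153 (mod 287).
Squaring chain: 153; never reaches −1, so base 6 is a Miller–Rabin witness that 287 is composite.

153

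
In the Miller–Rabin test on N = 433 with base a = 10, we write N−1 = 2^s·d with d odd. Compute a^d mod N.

433 − 1 = 432 = 2^4 · 27, so d = 27.
10^1 ≡ 10 (mod 433)
10^2 ≡ 10^2 = 100 ≡ 100 (mod 433)
10^4 ≡ 100^2 = 10000 ≡ 41 (mod 433)
10^8 ≡ 41^2 = 1681 ≡ 382 (mod 433)
10^16 ≡ 382^2 = 145924 ≡ 3 (mod 433)
27 = 16 + 8 + 2 + 1 in binary powers of 2.
So 10^27 ≡ 3 · 382 · 100 · 10 ≡ 282 (mod 433).
Squaring chain: 282 → 285 → 254 → 432; reaches −1, so base 10 does not prove 433 composite.

282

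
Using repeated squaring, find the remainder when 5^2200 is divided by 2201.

1989

5^1 ≡ 5 (mod 2201)
5^2 ≡ 5^2 = 25 ≡ 25 (mod 2201)
5^4 ≡ 25^2 = 625 ≡ 625 (mod 2201)
5^8 ≡ 625^2 = 390625 ≡ 1048 (mod 2201)
5^16 ≡ 1048^2 = 1098304 ≡ 5 (mod 2201)
5^32 ≡ 5^2 = 25 ≡ 25 (mod 2201)
5^64 ≡ 25^2 = 625 ≡ 625 (mod 2201)
5^128 ≡ 625^2 = 390625 ≡ 1048 (mod 2201)
5^256 ≡ 1048^2 = 1098304 ≡ 5 (mod 2201)
5^512 ≡ 5^2 = 25 ≡ 25 (mod 2201)
5^1024 ≡ 25^2 = 625 ≡ 625 (mod 2201)
5^2048 ≡ 625^2 = 390625 ≡ 1048 (mod 2201)
2200 = 2048 + 128 + 16 + 8 in binary powers of 2.
So 5^2200 ≡ 1048 · 1048 · 5 · 1048 ≡ 1989 (mod 2201).
Since 1989 ≠ 1, base 5 is a Fermat witness: 2201 is composite.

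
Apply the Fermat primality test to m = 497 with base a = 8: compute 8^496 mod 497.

225

8^1 ≡ 8 (mod 497)
8^2 ≡ 8^2 = 64 ≡ 64 (mod 497)
8^4 ≡ 64^2 = 4096 ≡ 120 (mod 497)
8^8 ≡ 120^2 = 14400 ≡ 484 (mod 497)
8^16 ≡ 484^2 = 234256 ≡ 169 (mod 497)
8^32 ≡ 169^2 = 28561 ≡ 232 (mod 497)
8^64 ≡ 232^2 = 53824 ≡ 148 (mod 497)
8^128 ≡ 148^2 = 21904 ≡ 36 (mod 497)
8^256 ≡ 36^2 = 1296 ≡ 302 (mod 497)
496 = 256 + 128 + 64 + 32 + 16 in binary powers of 2.
So 8^496 ≡ 302 · 36 · 148 · 232 · 169 ≡ 225 (mod 497).
Since 225 ≠ 1, base 8 is a Fermat witness: 497 is composite.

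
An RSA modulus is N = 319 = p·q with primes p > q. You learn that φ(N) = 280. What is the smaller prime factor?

φ(n) = (p−1)(q−1) = n − (p+q) + 1, so p + q = 319 − 280 + 1 = 40.
p and q are the roots of t² − 40t + 319 = 0.
Discriminant: 40² − 4·319 = 1600 − 1276 = 324; √324 = 18.
q = (40 − 18)/2 = 11, p = (40 + 18)/2 = 29.
Check: 11 · 29 = 319.

11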